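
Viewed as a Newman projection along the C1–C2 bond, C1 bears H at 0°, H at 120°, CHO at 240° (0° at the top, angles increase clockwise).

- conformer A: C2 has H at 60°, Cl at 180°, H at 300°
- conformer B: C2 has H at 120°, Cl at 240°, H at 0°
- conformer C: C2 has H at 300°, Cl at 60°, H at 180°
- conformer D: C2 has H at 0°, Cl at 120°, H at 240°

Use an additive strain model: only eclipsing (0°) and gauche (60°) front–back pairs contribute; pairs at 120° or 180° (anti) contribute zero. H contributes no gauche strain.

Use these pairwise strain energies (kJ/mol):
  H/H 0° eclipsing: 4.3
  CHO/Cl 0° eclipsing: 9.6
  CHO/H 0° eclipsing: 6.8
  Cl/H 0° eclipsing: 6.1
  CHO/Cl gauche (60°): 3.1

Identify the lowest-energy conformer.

A (staggered): CHO(240°)/Cl(180°) gauche 3.1 → 3.1 kJ/mol.
B (eclipsed): H(0°)/H(0°) eclipsed 4.3; H(120°)/H(120°) eclipsed 4.3; CHO(240°)/Cl(240°) eclipsed 9.6 → 18.2 kJ/mol.
C (staggered): no non-H gauche contacts → 0.0 kJ/mol.
D (eclipsed): H(0°)/H(0°) eclipsed 4.3; H(120°)/Cl(120°) eclipsed 6.1; CHO(240°)/H(240°) eclipsed 6.8 → 17.2 kJ/mol.
C has the lowest total (0.0 kJ/mol).

C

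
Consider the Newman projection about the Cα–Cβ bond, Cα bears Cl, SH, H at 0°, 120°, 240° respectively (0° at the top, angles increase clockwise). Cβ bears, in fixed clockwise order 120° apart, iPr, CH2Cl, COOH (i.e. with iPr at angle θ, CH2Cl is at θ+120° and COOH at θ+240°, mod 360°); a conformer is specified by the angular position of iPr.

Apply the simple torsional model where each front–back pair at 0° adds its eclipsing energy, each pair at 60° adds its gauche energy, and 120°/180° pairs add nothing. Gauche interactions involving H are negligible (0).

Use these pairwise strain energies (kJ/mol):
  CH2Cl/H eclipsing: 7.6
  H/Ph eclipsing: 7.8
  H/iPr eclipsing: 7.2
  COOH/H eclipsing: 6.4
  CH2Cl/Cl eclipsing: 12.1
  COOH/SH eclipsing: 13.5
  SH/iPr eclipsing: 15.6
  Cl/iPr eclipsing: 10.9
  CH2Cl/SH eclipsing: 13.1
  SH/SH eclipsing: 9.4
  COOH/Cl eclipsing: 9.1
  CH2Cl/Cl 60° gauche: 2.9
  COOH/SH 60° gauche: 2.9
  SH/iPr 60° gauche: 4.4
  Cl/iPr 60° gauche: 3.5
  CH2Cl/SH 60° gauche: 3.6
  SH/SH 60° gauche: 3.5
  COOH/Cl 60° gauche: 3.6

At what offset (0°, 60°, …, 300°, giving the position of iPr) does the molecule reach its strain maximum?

iPr at 0° (eclipsed): Cl(0°)/iPr(0°) eclipsed 10.9; SH(120°)/CH2Cl(120°) eclipsed 13.1; H(240°)/COOH(240°) eclipsed 6.4 → 30.4 kJ/mol.
iPr at 60° (staggered): Cl(0°)/iPr(60°) gauche 3.5; Cl(0°)/COOH(300°) gauche 3.6; SH(120°)/iPr(60°) gauche 4.4; SH(120°)/CH2Cl(180°) gauche 3.6 → 15.1 kJ/mol.
iPr at 120° (eclipsed): Cl(0°)/COOH(0°) eclipsed 9.1; SH(120°)/iPr(120°) eclipsed 15.6; H(240°)/CH2Cl(240°) eclipsed 7.6 → 32.3 kJ/mol.
iPr at 180° (staggered): Cl(0°)/CH2Cl(300°) gauche 2.9; Cl(0°)/COOH(60°) gauche 3.6; SH(120°)/iPr(180°) gauche 4.4; SH(120°)/COOH(60°) gauche 2.9 → 13.8 kJ/mol.
iPr at 240° (eclipsed): Cl(0°)/CH2Cl(0°) eclipsed 12.1; SH(120°)/COOH(120°) eclipsed 13.5; H(240°)/iPr(240°) eclipsed 7.2 → 32.8 kJ/mol.
iPr at 300° (staggered): Cl(0°)/iPr(300°) gauche 3.5; Cl(0°)/CH2Cl(60°) gauche 2.9; SH(120°)/CH2Cl(60°) gauche 3.6; SH(120°)/COOH(180°) gauche 2.9 → 12.9 kJ/mol.
The maximum (32.8 kJ/mol) occurs with iPr at 240°.

240°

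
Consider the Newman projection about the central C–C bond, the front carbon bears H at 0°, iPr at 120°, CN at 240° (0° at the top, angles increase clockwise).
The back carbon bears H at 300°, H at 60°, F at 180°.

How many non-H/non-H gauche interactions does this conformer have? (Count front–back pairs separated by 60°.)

Non-H gauche pairs: iPr(120°)/F(180°); CN(240°)/F(180°) — 2 interactions.

2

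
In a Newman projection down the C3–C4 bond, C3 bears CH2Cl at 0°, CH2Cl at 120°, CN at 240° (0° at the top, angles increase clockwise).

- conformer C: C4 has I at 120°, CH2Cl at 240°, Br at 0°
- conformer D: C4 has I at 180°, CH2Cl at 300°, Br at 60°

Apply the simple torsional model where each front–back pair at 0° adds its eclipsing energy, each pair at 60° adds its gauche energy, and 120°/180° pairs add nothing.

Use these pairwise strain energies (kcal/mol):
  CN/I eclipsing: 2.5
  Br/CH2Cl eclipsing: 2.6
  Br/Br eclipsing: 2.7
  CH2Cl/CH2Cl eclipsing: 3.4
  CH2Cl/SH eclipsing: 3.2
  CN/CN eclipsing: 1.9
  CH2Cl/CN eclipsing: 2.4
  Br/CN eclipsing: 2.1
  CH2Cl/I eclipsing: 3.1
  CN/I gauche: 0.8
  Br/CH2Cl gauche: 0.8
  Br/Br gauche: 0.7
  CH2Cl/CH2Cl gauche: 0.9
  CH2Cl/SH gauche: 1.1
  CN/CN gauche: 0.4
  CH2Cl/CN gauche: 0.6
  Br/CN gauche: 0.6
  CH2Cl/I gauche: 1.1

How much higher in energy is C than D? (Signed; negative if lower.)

+3.1 kcal/mol

C (eclipsed): CH2Cl(0°)/Br(0°) eclipsed 2.6; CH2Cl(120°)/I(120°) eclipsed 3.1; CN(240°)/CH2Cl(240°) eclipsed 2.4 → 8.1 kcal/mol.
D (staggered): CH2Cl(0°)/CH2Cl(300°) gauche 0.9; CH2Cl(0°)/Br(60°) gauche 0.8; CH2Cl(120°)/I(180°) gauche 1.1; CH2Cl(120°)/Br(60°) gauche 0.8; CN(240°)/I(180°) gauche 0.8; CN(240°)/CH2Cl(300°) gauche 0.6 → 5.0 kcal/mol.
E(C) − E(D) = 8.1 − 5.0 = +3.1 kcal/mol.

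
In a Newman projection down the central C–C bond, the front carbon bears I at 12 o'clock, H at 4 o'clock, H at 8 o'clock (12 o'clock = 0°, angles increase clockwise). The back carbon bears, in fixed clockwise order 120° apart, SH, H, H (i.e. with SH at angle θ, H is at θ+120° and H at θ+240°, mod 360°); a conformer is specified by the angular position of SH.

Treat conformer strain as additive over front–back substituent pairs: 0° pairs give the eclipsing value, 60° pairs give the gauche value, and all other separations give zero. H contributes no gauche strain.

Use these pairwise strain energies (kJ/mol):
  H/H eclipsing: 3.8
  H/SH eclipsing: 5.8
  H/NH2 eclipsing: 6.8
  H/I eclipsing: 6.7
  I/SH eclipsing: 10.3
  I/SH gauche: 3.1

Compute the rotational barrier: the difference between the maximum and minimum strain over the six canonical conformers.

SH at 0° (eclipsed): I(0°)/SH(0°) eclipsed 10.3; H(120°)/H(120°) eclipsed 3.8; H(240°)/H(240°) eclipsed 3.8 → 17.9 kJ/mol.
SH at 60° (staggered): I(0°)/SH(60°) gauche 3.1 → 3.1 kJ/mol.
SH at 120° (eclipsed): I(0°)/H(0°) eclipsed 6.7; H(120°)/SH(120°) eclipsed 5.8; H(240°)/H(240°) eclipsed 3.8 → 16.3 kJ/mol.
SH at 180° (staggered): no non-H gauche contacts → 0.0 kJ/mol.
SH at 240° (eclipsed): I(0°)/H(0°) eclipsed 6.7; H(120°)/H(120°) eclipsed 3.8; H(240°)/SH(240°) eclipsed 5.8 → 16.3 kJ/mol.
SH at 300° (staggered): I(0°)/SH(300°) gauche 3.1 → 3.1 kJ/mol.
Max at 0° (17.9 kJ/mol), min at 180° (0.0 kJ/mol); barrier = 17.9 kJ/mol.

17.9 kJ/mol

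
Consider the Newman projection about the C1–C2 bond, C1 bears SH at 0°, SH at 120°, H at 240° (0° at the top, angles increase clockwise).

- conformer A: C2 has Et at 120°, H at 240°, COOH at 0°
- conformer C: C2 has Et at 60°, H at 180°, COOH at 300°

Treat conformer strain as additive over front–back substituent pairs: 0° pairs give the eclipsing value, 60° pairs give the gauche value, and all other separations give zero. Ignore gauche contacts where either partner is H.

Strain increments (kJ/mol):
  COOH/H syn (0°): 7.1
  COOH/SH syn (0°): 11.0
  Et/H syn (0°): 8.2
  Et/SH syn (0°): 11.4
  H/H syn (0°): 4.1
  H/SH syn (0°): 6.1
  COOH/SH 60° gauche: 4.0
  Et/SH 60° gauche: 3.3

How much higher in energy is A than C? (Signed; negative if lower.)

+15.9 kJ/mol

A (eclipsed): SH–COOH eclipsed, SH–Et eclipsed, H–H eclipsed; 11.0 + 11.4 + 4.1 = 26.5 kJ/mol.
C (staggered): SH–Et gauche, SH–COOH gauche, SH–Et gauche; 3.3 + 4.0 + 3.3 = 10.6 kJ/mol.
E(A) − E(C) = 26.5 − 10.6 = +15.9 kJ/mol.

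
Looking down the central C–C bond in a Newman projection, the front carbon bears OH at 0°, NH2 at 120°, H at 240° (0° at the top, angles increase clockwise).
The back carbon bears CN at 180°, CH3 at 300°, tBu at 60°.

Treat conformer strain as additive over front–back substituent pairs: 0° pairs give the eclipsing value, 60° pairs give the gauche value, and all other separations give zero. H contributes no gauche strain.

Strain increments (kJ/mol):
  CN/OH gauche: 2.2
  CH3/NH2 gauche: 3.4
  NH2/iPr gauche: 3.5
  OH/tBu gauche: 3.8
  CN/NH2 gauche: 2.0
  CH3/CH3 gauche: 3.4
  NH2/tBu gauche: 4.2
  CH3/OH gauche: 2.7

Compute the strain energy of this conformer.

This conformer is staggered. OH at 0° is gauche with CH3 at 300° (2.7); OH at 0° is gauche with tBu at 60° (3.8); NH2 at 120° is gauche with CN at 180° (2.0); NH2 at 120° is gauche with tBu at 60° (4.2). Total 12.7 kJ/mol.

12.7 kJ/mol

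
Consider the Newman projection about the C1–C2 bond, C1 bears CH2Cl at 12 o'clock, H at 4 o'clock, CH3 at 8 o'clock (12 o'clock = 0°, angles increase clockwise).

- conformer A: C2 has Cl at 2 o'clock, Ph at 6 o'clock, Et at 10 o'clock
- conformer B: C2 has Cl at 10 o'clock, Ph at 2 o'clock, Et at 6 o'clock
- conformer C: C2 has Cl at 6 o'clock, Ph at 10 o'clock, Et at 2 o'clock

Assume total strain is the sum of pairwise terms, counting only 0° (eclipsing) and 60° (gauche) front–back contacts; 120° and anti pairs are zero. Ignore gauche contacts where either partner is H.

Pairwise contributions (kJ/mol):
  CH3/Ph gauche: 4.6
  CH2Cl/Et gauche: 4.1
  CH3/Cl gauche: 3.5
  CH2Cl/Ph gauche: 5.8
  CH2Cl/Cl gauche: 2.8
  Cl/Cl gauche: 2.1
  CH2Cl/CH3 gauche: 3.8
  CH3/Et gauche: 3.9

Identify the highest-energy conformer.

C

A (staggered): CH2Cl–Cl gauche, CH2Cl–Et gauche, CH3–Ph gauche, CH3–Et gauche; 2.8 + 4.1 + 4.6 + 3.9 = 15.4 kJ/mol.
B (staggered): CH2Cl–Cl gauche, CH2Cl–Ph gauche, CH3–Cl gauche, CH3–Et gauche; 2.8 + 5.8 + 3.5 + 3.9 = 16.0 kJ/mol.
C (staggered): CH2Cl–Ph gauche, CH2Cl–Et gauche, CH3–Cl gauche, CH3–Ph gauche; 5.8 + 4.1 + 3.5 + 4.6 = 18.0 kJ/mol.
C has the highest total (18.0 kJ/mol).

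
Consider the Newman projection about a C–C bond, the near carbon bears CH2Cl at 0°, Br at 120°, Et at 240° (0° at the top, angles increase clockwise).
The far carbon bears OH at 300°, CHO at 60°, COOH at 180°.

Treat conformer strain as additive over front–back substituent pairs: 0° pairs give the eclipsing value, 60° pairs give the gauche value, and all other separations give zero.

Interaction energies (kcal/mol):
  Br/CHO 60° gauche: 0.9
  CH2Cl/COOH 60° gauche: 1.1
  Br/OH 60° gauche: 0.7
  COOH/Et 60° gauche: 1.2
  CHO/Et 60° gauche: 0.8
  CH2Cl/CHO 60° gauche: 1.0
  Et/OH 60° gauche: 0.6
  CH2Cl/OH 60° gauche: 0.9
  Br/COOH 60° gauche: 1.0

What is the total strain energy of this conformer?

This conformer is staggered. CH2Cl at 0° is gauche with OH at 300° (0.9); CH2Cl at 0° is gauche with CHO at 60° (1.0); Br at 120° is gauche with CHO at 60° (0.9); Br at 120° is gauche with COOH at 180° (1.0); Et at 240° is gauche with OH at 300° (0.6); Et at 240° is gauche with COOH at 180° (1.2). Total 5.6 kcal/mol.

5.6 kcal/mol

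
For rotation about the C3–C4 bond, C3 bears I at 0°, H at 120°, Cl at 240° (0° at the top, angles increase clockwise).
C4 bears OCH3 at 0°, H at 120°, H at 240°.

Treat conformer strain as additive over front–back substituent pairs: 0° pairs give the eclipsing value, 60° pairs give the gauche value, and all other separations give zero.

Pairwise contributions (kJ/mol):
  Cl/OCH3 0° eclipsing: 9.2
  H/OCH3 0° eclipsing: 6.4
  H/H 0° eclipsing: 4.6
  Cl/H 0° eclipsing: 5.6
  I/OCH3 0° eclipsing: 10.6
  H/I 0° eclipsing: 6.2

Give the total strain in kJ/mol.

This conformer (eclipsed): I–OCH3 eclipsed, H–H eclipsed, Cl–H eclipsed; 10.6 + 4.6 + 5.6 = 20.8 kJ/mol.

20.8 kJ/mol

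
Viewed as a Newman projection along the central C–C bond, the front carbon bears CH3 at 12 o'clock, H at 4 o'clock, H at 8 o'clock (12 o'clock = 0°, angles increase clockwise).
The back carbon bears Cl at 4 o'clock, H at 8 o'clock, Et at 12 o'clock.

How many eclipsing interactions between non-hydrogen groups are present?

1

Non-H eclipsing pairs: CH3(0°)/Et(0°) — 1 interaction.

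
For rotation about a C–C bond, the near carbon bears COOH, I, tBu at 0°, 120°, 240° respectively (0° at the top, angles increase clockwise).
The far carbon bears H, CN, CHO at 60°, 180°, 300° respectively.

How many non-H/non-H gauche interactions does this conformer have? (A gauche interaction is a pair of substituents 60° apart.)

4

Non-H gauche pairs: COOH(0°)/CHO(300°); I(120°)/CN(180°); tBu(240°)/CN(180°); tBu(240°)/CHO(300°) — 4 interactions.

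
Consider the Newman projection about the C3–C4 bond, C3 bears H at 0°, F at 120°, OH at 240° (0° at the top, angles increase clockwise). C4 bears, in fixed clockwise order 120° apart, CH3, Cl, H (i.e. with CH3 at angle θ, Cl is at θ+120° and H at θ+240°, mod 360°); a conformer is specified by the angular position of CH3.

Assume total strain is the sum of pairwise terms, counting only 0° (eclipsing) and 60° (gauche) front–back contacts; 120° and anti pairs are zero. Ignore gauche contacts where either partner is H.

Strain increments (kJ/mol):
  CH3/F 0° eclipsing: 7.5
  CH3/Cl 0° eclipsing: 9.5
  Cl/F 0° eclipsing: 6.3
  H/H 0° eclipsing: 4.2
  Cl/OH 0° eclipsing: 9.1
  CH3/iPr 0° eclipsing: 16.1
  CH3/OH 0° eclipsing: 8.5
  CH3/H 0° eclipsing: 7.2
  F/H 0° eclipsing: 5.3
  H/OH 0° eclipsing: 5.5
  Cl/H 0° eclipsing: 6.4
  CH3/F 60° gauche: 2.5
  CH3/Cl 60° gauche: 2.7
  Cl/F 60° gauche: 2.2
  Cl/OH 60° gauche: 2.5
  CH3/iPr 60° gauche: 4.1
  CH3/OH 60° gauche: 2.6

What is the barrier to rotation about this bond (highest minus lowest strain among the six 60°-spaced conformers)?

16.0 kJ/mol

CH3 at 0° (eclipsed): H(0°)/CH3(0°) eclipsed 7.2; F(120°)/Cl(120°) eclipsed 6.3; OH(240°)/H(240°) eclipsed 5.5 → 19.0 kJ/mol.
CH3 at 60° (staggered): F(120°)/CH3(60°) gauche 2.5; F(120°)/Cl(180°) gauche 2.2; OH(240°)/Cl(180°) gauche 2.5 → 7.2 kJ/mol.
CH3 at 120° (eclipsed): H(0°)/H(0°) eclipsed 4.2; F(120°)/CH3(120°) eclipsed 7.5; OH(240°)/Cl(240°) eclipsed 9.1 → 20.8 kJ/mol.
CH3 at 180° (staggered): F(120°)/CH3(180°) gauche 2.5; OH(240°)/CH3(180°) gauche 2.6; OH(240°)/Cl(300°) gauche 2.5 → 7.6 kJ/mol.
CH3 at 240° (eclipsed): H(0°)/Cl(0°) eclipsed 6.4; F(120°)/H(120°) eclipsed 5.3; OH(240°)/CH3(240°) eclipsed 8.5 → 20.2 kJ/mol.
CH3 at 300° (staggered): F(120°)/Cl(60°) gauche 2.2; OH(240°)/CH3(300°) gauche 2.6 → 4.8 kJ/mol.
Max at 120° (20.8 kJ/mol), min at 300° (4.8 kJ/mol); barrier = 16.0 kJ/mol.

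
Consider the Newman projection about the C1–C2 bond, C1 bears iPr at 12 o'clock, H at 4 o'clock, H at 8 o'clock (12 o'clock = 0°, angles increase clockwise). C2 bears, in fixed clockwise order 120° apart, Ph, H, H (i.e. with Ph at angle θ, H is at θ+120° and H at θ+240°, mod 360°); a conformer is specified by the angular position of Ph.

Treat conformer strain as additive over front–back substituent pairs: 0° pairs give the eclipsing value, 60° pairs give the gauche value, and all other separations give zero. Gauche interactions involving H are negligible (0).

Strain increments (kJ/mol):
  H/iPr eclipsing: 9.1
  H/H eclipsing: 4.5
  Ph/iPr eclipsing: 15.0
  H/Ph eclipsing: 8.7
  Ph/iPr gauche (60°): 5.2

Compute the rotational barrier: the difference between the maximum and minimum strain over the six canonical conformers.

24.0 kJ/mol

Ph at 0° is eclipsed. iPr at 0° is eclipsed with Ph at 0° (15.0); H at 120° is eclipsed with H at 120° (4.5); H at 240° is eclipsed with H at 240° (4.5). Total 24.0 kJ/mol.
Ph at 60° is staggered. iPr at 0° is gauche with Ph at 60° (5.2). Total 5.2 kJ/mol.
Ph at 120° is eclipsed. iPr at 0° is eclipsed with H at 0° (9.1); H at 120° is eclipsed with Ph at 120° (8.7); H at 240° is eclipsed with H at 240° (4.5). Total 22.3 kJ/mol.
Ph at 180° (staggered): no non-H gauche contacts → 0.0 kJ/mol.
Ph at 240° is eclipsed. iPr at 0° is eclipsed with H at 0° (9.1); H at 120° is eclipsed with H at 120° (4.5); H at 240° is eclipsed with Ph at 240° (8.7). Total 22.3 kJ/mol.
Ph at 300° is staggered. iPr at 0° is gauche with Ph at 300° (5.2). Total 5.2 kJ/mol.
Max at 0° (24.0 kJ/mol), min at 180° (0.0 kJ/mol); barrier = 24.0 kJ/mol.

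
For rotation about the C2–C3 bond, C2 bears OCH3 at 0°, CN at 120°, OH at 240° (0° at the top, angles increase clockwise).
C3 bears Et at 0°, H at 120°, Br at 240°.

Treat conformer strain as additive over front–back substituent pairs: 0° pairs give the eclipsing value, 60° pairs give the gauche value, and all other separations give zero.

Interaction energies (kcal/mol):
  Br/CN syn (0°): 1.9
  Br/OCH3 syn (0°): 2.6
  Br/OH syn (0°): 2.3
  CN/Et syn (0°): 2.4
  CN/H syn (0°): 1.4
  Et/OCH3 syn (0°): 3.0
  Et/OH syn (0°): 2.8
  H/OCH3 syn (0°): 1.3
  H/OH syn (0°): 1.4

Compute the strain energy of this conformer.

6.7 kcal/mol

This conformer (eclipsed): OCH3–Et eclipsed, CN–H eclipsed, OH–Br eclipsed; 3.0 + 1.4 + 2.3 = 6.7 kcal/mol.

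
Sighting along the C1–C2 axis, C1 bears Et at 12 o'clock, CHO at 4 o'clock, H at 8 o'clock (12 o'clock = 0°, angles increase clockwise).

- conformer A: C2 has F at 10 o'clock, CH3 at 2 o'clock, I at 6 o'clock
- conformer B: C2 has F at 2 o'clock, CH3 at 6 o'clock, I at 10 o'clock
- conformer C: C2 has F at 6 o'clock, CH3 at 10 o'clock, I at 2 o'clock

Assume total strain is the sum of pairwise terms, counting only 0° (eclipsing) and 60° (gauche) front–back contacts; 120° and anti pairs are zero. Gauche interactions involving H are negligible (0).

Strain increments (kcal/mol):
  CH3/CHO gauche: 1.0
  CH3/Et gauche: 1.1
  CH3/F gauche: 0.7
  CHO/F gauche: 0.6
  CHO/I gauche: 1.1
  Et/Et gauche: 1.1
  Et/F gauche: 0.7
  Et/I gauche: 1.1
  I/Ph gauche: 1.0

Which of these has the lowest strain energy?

B

A is staggered. Et at 0° is gauche with F at 300° (0.7); Et at 0° is gauche with CH3 at 60° (1.1); CHO at 120° is gauche with CH3 at 60° (1.0); CHO at 120° is gauche with I at 180° (1.1). Total 3.9 kcal/mol.
B is staggered. Et at 0° is gauche with F at 60° (0.7); Et at 0° is gauche with I at 300° (1.1); CHO at 120° is gauche with F at 60° (0.6); CHO at 120° is gauche with CH3 at 180° (1.0). Total 3.4 kcal/mol.
C is staggered. Et at 0° is gauche with CH3 at 300° (1.1); Et at 0° is gauche with I at 60° (1.1); CHO at 120° is gauche with F at 180° (0.6); CHO at 120° is gauche with I at 60° (1.1). Total 3.9 kcal/mol.
B has the lowest total (3.4 kcal/mol).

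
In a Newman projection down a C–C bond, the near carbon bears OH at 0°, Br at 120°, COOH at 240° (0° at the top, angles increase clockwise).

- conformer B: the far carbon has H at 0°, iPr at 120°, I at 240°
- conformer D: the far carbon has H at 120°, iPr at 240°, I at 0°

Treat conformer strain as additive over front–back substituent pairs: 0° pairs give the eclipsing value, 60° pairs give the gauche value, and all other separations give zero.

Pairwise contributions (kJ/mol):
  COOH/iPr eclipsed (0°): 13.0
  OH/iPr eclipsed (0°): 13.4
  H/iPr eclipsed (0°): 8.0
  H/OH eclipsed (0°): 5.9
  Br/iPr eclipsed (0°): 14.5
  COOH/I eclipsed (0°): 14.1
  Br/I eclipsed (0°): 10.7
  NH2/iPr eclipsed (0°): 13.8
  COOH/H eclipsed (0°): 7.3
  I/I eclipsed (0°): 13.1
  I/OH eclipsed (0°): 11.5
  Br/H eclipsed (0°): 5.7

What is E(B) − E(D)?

+4.3 kJ/mol

B (eclipsed): OH(0°)/H(0°) eclipsed 5.9; Br(120°)/iPr(120°) eclipsed 14.5; COOH(240°)/I(240°) eclipsed 14.1 → 34.5 kJ/mol.
D (eclipsed): OH(0°)/I(0°) eclipsed 11.5; Br(120°)/H(120°) eclipsed 5.7; COOH(240°)/iPr(240°) eclipsed 13.0 → 30.2 kJ/mol.
E(B) − E(D) = 34.5 − 30.2 = +4.3 kJ/mol.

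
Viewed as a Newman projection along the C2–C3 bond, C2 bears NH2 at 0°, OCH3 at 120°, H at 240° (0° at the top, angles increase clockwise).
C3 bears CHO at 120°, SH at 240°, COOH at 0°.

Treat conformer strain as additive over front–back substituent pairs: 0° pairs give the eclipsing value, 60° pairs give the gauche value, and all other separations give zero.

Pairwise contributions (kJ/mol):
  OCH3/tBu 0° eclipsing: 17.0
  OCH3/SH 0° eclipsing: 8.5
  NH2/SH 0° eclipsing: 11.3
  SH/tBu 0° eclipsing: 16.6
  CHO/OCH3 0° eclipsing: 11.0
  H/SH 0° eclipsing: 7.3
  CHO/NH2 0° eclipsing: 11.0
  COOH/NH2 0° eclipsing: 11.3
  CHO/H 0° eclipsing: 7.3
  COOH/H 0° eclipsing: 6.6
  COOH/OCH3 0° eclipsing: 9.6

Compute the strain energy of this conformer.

This conformer is eclipsed. NH2 at 0° is eclipsed with COOH at 0° (11.3); OCH3 at 120° is eclipsed with CHO at 120° (11.0); H at 240° is eclipsed with SH at 240° (7.3). Total 29.6 kJ/mol.

29.6 kJ/mol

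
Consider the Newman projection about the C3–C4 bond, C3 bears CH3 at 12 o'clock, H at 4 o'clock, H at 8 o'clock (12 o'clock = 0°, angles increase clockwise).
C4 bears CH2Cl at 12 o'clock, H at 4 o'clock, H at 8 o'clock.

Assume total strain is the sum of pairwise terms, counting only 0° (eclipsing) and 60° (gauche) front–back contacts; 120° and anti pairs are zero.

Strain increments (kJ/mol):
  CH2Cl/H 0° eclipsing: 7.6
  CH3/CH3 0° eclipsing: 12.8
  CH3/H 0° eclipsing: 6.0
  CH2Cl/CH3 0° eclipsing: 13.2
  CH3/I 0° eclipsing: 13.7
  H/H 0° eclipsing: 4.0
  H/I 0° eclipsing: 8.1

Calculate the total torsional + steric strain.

21.2 kJ/mol

This conformer (eclipsed): CH3–CH2Cl eclipsed, H–H eclipsed, H–H eclipsed; 13.2 + 4.0 + 4.0 = 21.2 kJ/mol.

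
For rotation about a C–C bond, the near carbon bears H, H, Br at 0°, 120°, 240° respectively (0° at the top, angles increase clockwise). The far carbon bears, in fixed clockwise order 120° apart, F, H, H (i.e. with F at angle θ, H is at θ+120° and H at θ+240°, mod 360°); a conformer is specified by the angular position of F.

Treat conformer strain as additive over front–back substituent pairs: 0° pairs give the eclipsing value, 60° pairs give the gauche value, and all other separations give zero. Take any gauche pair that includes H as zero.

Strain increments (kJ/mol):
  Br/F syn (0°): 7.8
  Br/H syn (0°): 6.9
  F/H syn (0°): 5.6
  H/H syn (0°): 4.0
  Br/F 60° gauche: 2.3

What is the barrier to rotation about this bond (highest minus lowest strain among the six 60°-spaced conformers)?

16.5 kJ/mol

F at 0° (eclipsed): H(0°)/F(0°) eclipsed 5.6; H(120°)/H(120°) eclipsed 4.0; Br(240°)/H(240°) eclipsed 6.9 → 16.5 kJ/mol.
F at 60° (staggered): no non-H gauche contacts → 0.0 kJ/mol.
F at 120° (eclipsed): H(0°)/H(0°) eclipsed 4.0; H(120°)/F(120°) eclipsed 5.6; Br(240°)/H(240°) eclipsed 6.9 → 16.5 kJ/mol.
F at 180° (staggered): Br(240°)/F(180°) gauche 2.3 → 2.3 kJ/mol.
F at 240° (eclipsed): H(0°)/H(0°) eclipsed 4.0; H(120°)/H(120°) eclipsed 4.0; Br(240°)/F(240°) eclipsed 7.8 → 15.8 kJ/mol.
F at 300° (staggered): Br(240°)/F(300°) gauche 2.3 → 2.3 kJ/mol.
Max at 0° (16.5 kJ/mol), min at 60° (0.0 kJ/mol); barrier = 16.5 kJ/mol.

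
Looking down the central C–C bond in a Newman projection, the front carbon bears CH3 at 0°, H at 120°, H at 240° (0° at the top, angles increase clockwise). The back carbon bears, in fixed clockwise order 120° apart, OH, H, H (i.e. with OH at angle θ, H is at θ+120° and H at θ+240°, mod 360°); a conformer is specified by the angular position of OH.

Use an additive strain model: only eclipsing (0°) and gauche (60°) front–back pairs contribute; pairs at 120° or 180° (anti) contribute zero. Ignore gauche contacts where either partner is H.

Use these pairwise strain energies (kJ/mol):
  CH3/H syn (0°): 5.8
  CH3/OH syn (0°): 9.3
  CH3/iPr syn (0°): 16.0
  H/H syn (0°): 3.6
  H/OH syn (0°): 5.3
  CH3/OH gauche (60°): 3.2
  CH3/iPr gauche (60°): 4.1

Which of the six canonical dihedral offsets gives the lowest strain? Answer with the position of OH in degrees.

180°

OH at 0° is eclipsed. CH3 at 0° is eclipsed with OH at 0° (9.3); H at 120° is eclipsed with H at 120° (3.6); H at 240° is eclipsed with H at 240° (3.6). Total 16.5 kJ/mol.
OH at 60° is staggered. CH3 at 0° is gauche with OH at 60° (3.2). Total 3.2 kJ/mol.
OH at 120° is eclipsed. CH3 at 0° is eclipsed with H at 0° (5.8); H at 120° is eclipsed with OH at 120° (5.3); H at 240° is eclipsed with H at 240° (3.6). Total 14.7 kJ/mol.
OH at 180° (staggered): no non-H gauche contacts → 0.0 kJ/mol.
OH at 240° is eclipsed. CH3 at 0° is eclipsed with H at 0° (5.8); H at 120° is eclipsed with H at 120° (3.6); H at 240° is eclipsed with OH at 240° (5.3). Total 14.7 kJ/mol.
OH at 300° is staggered. CH3 at 0° is gauche with OH at 300° (3.2). Total 3.2 kJ/mol.
The minimum (0.0 kJ/mol) occurs with OH at 180°.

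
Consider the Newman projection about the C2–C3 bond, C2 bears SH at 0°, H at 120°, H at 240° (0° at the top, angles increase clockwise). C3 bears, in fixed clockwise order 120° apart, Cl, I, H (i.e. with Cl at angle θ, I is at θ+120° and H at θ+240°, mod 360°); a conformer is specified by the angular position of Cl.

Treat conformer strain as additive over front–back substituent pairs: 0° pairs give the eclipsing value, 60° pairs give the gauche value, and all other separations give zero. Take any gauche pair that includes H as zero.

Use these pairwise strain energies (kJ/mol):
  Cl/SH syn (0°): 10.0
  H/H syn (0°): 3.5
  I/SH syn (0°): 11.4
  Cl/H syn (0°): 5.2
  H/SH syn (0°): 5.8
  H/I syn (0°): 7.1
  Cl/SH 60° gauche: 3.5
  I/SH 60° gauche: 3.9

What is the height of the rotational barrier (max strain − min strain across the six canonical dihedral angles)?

Cl at 0° is eclipsed. SH at 0° is eclipsed with Cl at 0° (10.0); H at 120° is eclipsed with I at 120° (7.1); H at 240° is eclipsed with H at 240° (3.5). Total 20.6 kJ/mol.
Cl at 60° is staggered. SH at 0° is gauche with Cl at 60° (3.5). Total 3.5 kJ/mol.
Cl at 120° is eclipsed. SH at 0° is eclipsed with H at 0° (5.8); H at 120° is eclipsed with Cl at 120° (5.2); H at 240° is eclipsed with I at 240° (7.1). Total 18.1 kJ/mol.
Cl at 180° is staggered. SH at 0° is gauche with I at 300° (3.9). Total 3.9 kJ/mol.
Cl at 240° is eclipsed. SH at 0° is eclipsed with I at 0° (11.4); H at 120° is eclipsed with H at 120° (3.5); H at 240° is eclipsed with Cl at 240° (5.2). Total 20.1 kJ/mol.
Cl at 300° is staggered. SH at 0° is gauche with Cl at 300° (3.5); SH at 0° is gauche with I at 60° (3.9). Total 7.4 kJ/mol.
Max at 0° (20.6 kJ/mol), min at 60° (3.5 kJ/mol); barrier = 17.1 kJ/mol.

17.1 kJ/mol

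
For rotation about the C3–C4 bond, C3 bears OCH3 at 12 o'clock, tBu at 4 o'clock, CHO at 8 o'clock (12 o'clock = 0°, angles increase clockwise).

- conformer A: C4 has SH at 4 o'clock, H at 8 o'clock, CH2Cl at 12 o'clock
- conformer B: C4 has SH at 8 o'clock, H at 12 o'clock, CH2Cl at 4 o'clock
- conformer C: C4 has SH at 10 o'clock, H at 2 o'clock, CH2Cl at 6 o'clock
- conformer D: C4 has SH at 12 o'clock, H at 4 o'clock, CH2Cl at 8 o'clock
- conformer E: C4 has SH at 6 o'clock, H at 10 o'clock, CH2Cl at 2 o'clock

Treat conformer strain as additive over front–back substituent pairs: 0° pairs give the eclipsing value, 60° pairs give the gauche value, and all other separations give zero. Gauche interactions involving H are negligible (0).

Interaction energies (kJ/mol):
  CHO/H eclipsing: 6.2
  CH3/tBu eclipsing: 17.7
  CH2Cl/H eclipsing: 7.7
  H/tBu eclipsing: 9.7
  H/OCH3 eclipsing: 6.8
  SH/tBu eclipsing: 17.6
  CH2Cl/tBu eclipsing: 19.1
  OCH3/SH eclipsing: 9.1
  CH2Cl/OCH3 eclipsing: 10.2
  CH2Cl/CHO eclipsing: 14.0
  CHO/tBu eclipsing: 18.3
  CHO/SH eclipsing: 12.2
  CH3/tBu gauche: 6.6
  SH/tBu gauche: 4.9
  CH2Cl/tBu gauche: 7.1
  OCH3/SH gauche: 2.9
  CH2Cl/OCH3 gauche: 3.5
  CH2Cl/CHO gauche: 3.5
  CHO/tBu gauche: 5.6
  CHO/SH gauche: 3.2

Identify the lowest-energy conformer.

C

A (eclipsed): OCH3(0°)/CH2Cl(0°) eclipsed 10.2; tBu(120°)/SH(120°) eclipsed 17.6; CHO(240°)/H(240°) eclipsed 6.2 → 34.0 kJ/mol.
B (eclipsed): OCH3(0°)/H(0°) eclipsed 6.8; tBu(120°)/CH2Cl(120°) eclipsed 19.1; CHO(240°)/SH(240°) eclipsed 12.2 → 38.1 kJ/mol.
C (staggered): OCH3(0°)/SH(300°) gauche 2.9; tBu(120°)/CH2Cl(180°) gauche 7.1; CHO(240°)/SH(300°) gauche 3.2; CHO(240°)/CH2Cl(180°) gauche 3.5 → 16.7 kJ/mol.
D (eclipsed): OCH3(0°)/SH(0°) eclipsed 9.1; tBu(120°)/H(120°) eclipsed 9.7; CHO(240°)/CH2Cl(240°) eclipsed 14.0 → 32.8 kJ/mol.
E (staggered): OCH3(0°)/CH2Cl(60°) gauche 3.5; tBu(120°)/SH(180°) gauche 4.9; tBu(120°)/CH2Cl(60°) gauche 7.1; CHO(240°)/SH(180°) gauche 3.2 → 18.7 kJ/mol.
C has the lowest total (16.7 kJ/mol).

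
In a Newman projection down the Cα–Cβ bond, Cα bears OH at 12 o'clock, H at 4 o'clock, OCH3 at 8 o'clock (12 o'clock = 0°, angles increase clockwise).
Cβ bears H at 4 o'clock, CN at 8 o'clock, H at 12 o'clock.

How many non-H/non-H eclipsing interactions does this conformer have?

1

Non-H eclipsing pairs: OCH3(240°)/CN(240°) — 1 interaction.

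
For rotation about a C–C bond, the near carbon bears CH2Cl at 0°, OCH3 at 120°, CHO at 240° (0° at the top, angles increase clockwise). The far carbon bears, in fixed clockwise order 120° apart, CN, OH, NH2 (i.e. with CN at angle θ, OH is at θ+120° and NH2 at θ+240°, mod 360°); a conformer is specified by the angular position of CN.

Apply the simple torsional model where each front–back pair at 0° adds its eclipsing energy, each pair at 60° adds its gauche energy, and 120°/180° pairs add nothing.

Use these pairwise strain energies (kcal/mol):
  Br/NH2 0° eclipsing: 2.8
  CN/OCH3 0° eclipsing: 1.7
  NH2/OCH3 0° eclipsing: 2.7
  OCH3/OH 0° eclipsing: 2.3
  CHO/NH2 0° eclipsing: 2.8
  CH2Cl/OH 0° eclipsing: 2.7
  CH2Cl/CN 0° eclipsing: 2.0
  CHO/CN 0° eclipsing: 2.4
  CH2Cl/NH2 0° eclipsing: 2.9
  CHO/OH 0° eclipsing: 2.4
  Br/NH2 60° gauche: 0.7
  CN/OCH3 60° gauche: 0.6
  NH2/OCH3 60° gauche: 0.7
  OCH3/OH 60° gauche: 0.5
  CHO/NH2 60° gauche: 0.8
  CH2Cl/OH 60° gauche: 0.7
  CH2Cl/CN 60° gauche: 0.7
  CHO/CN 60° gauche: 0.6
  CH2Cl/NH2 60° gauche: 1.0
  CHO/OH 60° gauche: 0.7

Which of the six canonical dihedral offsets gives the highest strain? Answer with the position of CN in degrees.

CN at 0° (eclipsed): CH2Cl(0°)/CN(0°) eclipsed 2.0; OCH3(120°)/OH(120°) eclipsed 2.3; CHO(240°)/NH2(240°) eclipsed 2.8 → 7.1 kcal/mol.
CN at 60° (staggered): CH2Cl(0°)/CN(60°) gauche 0.7; CH2Cl(0°)/NH2(300°) gauche 1.0; OCH3(120°)/CN(60°) gauche 0.6; OCH3(120°)/OH(180°) gauche 0.5; CHO(240°)/OH(180°) gauche 0.7; CHO(240°)/NH2(300°) gauche 0.8 → 4.3 kcal/mol.
CN at 120° (eclipsed): CH2Cl(0°)/NH2(0°) eclipsed 2.9; OCH3(120°)/CN(120°) eclipsed 1.7; CHO(240°)/OH(240°) eclipsed 2.4 → 7.0 kcal/mol.
CN at 180° (staggered): CH2Cl(0°)/OH(300°) gauche 0.7; CH2Cl(0°)/NH2(60°) gauche 1.0; OCH3(120°)/CN(180°) gauche 0.6; OCH3(120°)/NH2(60°) gauche 0.7; CHO(240°)/CN(180°) gauche 0.6; CHO(240°)/OH(300°) gauche 0.7 → 4.3 kcal/mol.
CN at 240° (eclipsed): CH2Cl(0°)/OH(0°) eclipsed 2.7; OCH3(120°)/NH2(120°) eclipsed 2.7; CHO(240°)/CN(240°) eclipsed 2.4 → 7.8 kcal/mol.
CN at 300° (staggered): CH2Cl(0°)/CN(300°) gauche 0.7; CH2Cl(0°)/OH(60°) gauche 0.7; OCH3(120°)/OH(60°) gauche 0.5; OCH3(120°)/NH2(180°) gauche 0.7; CHO(240°)/CN(300°) gauche 0.6; CHO(240°)/NH2(180°) gauche 0.8 → 4.0 kcal/mol.
The maximum (7.8 kcal/mol) occurs with CN at 240°.

240°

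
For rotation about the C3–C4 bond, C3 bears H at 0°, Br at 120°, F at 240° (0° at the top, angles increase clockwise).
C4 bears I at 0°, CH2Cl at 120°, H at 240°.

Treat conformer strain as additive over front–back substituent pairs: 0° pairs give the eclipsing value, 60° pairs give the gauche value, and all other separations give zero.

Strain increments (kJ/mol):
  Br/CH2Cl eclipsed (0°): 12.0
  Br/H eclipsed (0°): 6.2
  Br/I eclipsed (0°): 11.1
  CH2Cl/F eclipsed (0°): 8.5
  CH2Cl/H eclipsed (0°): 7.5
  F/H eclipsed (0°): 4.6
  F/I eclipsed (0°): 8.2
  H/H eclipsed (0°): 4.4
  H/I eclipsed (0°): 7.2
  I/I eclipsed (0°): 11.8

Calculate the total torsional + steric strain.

23.8 kJ/mol

This conformer (eclipsed): H–I eclipsed, Br–CH2Cl eclipsed, F–H eclipsed; 7.2 + 12.0 + 4.6 = 23.8 kJ/mol.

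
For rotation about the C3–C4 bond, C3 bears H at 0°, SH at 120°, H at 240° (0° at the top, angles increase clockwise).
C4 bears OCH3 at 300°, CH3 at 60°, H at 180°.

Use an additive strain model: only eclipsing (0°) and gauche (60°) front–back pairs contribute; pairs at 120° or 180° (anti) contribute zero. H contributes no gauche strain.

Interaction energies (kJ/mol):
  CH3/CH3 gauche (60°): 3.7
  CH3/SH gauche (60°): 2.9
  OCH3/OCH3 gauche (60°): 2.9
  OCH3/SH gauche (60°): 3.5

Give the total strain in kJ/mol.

2.9 kJ/mol

This conformer is staggered. SH at 120° is gauche with CH3 at 60° (2.9). Total 2.9 kJ/mol.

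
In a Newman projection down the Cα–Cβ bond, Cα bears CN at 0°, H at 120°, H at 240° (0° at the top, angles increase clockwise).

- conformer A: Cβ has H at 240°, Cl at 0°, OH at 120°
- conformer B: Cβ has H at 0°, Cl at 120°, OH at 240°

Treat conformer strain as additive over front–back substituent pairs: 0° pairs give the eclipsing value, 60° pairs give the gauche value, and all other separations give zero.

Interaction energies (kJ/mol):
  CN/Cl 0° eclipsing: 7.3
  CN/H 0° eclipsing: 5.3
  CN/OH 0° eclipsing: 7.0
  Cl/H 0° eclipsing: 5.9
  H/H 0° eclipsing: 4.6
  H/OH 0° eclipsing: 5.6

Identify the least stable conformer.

A

A (eclipsed): CN–Cl eclipsed, H–OH eclipsed, H–H eclipsed; 7.3 + 5.6 + 4.6 = 17.5 kJ/mol.
B (eclipsed): CN–H eclipsed, H–Cl eclipsed, H–OH eclipsed; 5.3 + 5.9 + 5.6 = 16.8 kJ/mol.
A has the highest total (17.5 kJ/mol).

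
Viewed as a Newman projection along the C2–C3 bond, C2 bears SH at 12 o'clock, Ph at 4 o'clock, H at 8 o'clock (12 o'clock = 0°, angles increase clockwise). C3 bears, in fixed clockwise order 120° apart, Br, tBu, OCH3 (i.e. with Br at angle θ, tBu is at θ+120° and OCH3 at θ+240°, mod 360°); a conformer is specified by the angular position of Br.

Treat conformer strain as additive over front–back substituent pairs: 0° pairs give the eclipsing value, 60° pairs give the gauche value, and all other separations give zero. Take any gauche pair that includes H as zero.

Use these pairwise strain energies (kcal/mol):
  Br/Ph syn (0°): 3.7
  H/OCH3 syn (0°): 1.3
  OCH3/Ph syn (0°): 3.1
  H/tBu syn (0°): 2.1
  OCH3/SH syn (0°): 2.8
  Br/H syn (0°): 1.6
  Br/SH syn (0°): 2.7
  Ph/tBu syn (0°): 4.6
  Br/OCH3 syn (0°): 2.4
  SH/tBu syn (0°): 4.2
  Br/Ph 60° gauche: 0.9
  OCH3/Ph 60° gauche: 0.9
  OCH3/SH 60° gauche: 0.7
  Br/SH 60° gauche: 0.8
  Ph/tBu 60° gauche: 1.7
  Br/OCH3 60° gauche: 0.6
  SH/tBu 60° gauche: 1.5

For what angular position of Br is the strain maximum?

240°

Br at 0° is eclipsed. SH at 0° is eclipsed with Br at 0° (2.7); Ph at 120° is eclipsed with tBu at 120° (4.6); H at 240° is eclipsed with OCH3 at 240° (1.3). Total 8.6 kcal/mol.
Br at 60° is staggered. SH at 0° is gauche with Br at 60° (0.8); SH at 0° is gauche with OCH3 at 300° (0.7); Ph at 120° is gauche with Br at 60° (0.9); Ph at 120° is gauche with tBu at 180° (1.7). Total 4.1 kcal/mol.
Br at 120° is eclipsed. SH at 0° is eclipsed with OCH3 at 0° (2.8); Ph at 120° is eclipsed with Br at 120° (3.7); H at 240° is eclipsed with tBu at 240° (2.1). Total 8.6 kcal/mol.
Br at 180° is staggered. SH at 0° is gauche with tBu at 300° (1.5); SH at 0° is gauche with OCH3 at 60° (0.7); Ph at 120° is gauche with Br at 180° (0.9); Ph at 120° is gauche with OCH3 at 60° (0.9). Total 4.0 kcal/mol.
Br at 240° is eclipsed. SH at 0° is eclipsed with tBu at 0° (4.2); Ph at 120° is eclipsed with OCH3 at 120° (3.1); H at 240° is eclipsed with Br at 240° (1.6). Total 8.9 kcal/mol.
Br at 300° is staggered. SH at 0° is gauche with Br at 300° (0.8); SH at 0° is gauche with tBu at 60° (1.5); Ph at 120° is gauche with tBu at 60° (1.7); Ph at 120° is gauche with OCH3 at 180° (0.9). Total 4.9 kcal/mol.
The maximum (8.9 kcal/mol) occurs with Br at 240°.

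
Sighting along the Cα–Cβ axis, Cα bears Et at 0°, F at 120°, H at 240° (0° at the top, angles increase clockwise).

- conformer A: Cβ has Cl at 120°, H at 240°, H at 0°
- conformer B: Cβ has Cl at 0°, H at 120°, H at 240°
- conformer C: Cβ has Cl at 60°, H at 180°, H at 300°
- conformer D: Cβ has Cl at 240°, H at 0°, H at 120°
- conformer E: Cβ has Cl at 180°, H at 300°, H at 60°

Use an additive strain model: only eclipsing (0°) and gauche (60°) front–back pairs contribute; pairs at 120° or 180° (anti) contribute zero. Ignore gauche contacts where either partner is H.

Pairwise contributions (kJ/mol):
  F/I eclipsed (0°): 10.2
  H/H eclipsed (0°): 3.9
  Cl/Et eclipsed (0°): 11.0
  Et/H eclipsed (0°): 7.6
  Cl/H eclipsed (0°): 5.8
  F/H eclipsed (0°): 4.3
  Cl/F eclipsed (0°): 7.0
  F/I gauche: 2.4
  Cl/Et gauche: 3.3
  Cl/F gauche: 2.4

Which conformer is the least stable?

B

A (eclipsed): Et–H eclipsed, F–Cl eclipsed, H–H eclipsed; 7.6 + 7.0 + 3.9 = 18.5 kJ/mol.
B (eclipsed): Et–Cl eclipsed, F–H eclipsed, H–H eclipsed; 11.0 + 4.3 + 3.9 = 19.2 kJ/mol.
C (staggered): Et–Cl gauche, F–Cl gauche; 3.3 + 2.4 = 5.7 kJ/mol.
D (eclipsed): Et–H eclipsed, F–H eclipsed, H–Cl eclipsed; 7.6 + 4.3 + 5.8 = 17.7 kJ/mol.
E (staggered): F–Cl gauche; 2.4 = 2.4 kJ/mol.
B has the highest total (19.2 kJ/mol).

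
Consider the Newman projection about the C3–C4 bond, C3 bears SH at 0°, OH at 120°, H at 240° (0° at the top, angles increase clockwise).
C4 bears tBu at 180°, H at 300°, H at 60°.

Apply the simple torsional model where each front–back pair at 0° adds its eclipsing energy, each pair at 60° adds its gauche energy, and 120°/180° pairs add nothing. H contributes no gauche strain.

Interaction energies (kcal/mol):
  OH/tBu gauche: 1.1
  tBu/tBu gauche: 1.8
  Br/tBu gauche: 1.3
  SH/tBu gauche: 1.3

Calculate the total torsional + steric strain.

1.1 kcal/mol

This conformer is staggered. OH at 120° is gauche with tBu at 180° (1.1). Total 1.1 kcal/mol.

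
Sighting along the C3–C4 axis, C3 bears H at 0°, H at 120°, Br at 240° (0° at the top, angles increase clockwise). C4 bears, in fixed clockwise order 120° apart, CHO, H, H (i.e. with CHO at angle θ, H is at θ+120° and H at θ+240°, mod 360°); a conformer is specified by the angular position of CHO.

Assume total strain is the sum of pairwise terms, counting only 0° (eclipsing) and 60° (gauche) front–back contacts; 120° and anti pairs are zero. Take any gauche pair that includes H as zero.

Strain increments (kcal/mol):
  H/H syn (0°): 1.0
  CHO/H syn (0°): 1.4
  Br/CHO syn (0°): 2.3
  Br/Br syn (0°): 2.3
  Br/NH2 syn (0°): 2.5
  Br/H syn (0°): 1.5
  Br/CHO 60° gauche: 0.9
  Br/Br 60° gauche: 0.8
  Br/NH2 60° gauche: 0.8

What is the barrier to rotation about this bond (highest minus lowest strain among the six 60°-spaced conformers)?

CHO at 0° (eclipsed): H(0°)/CHO(0°) eclipsed 1.4; H(120°)/H(120°) eclipsed 1.0; Br(240°)/H(240°) eclipsed 1.5 → 3.9 kcal/mol.
CHO at 60° (staggered): no non-H gauche contacts → 0.0 kcal/mol.
CHO at 120° (eclipsed): H(0°)/H(0°) eclipsed 1.0; H(120°)/CHO(120°) eclipsed 1.4; Br(240°)/H(240°) eclipsed 1.5 → 3.9 kcal/mol.
CHO at 180° (staggered): Br(240°)/CHO(180°) gauche 0.9 → 0.9 kcal/mol.
CHO at 240° (eclipsed): H(0°)/H(0°) eclipsed 1.0; H(120°)/H(120°) eclipsed 1.0; Br(240°)/CHO(240°) eclipsed 2.3 → 4.3 kcal/mol.
CHO at 300° (staggered): Br(240°)/CHO(300°) gauche 0.9 → 0.9 kcal/mol.
Max at 240° (4.3 kcal/mol), min at 60° (0.0 kcal/mol); barrier = 4.3 kcal/mol.

4.3 kcal/mol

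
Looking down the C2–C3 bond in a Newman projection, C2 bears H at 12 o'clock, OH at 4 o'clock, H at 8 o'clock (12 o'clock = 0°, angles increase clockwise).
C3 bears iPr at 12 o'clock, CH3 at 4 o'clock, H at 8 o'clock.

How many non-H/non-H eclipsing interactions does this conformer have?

Non-H eclipsing pairs: OH(120°)/CH3(120°) — 1 interaction.

1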